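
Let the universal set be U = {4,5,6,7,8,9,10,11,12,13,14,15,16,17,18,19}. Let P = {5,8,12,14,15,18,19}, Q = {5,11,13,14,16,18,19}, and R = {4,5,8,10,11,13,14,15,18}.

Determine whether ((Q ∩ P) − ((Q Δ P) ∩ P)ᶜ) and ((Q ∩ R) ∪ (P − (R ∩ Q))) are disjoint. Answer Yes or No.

Yes

Q ∩ P = {5,14,18,19}
Q Δ P = {8,11,12,13,15,16}
(Q Δ P) ∩ P = {8,12,15}
((Q Δ P) ∩ P)ᶜ = {4,5,6,7,9,10,11,13,14,16,17,18,19}
(Q ∩ P) − ((Q Δ P) ∩ P)ᶜ = {}
Q ∩ R = {5,11,13,14,18}
R ∩ Q = {5,11,13,14,18}
P − (R ∩ Q) = {8,12,15,19}
(Q ∩ R) ∪ (P − (R ∩ Q)) = {5,8,11,12,13,14,15,18,19}
{} and {5,8,11,12,13,14,15,18,19} share no elements.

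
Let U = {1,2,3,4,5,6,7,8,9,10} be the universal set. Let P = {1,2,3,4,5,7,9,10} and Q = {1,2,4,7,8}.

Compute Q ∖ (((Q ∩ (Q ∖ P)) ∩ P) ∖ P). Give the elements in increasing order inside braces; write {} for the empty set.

Q ∖ P = {8}
Q ∩ (Q ∖ P) = {8}
(Q ∩ (Q ∖ P)) ∩ P = {}
((Q ∩ (Q ∖ P)) ∩ P) ∖ P = {}
Q ∖ (((Q ∩ (Q ∖ P)) ∩ P) ∖ P) = {1,2,4,7,8}

{1,2,4,7,8}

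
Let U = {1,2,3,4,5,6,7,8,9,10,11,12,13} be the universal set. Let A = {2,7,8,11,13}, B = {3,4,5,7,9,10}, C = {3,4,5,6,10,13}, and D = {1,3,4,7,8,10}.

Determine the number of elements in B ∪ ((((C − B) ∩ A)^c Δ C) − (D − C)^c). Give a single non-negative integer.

8

C − B = {6,13}
(C − B) ∩ A = {13}
((C − B) ∩ A)^c = {1,2,3,4,5,6,7,8,9,10,11,12}
((C − B) ∩ A)^c Δ C = {1,2,7,8,9,11,12,13}
D − C = {1,7,8}
(D − C)^c = {2,3,4,5,6,9,10,11,12,13}
(((C − B) ∩ A)^c Δ C) − (D − C)^c = {1,7,8}
B ∪ ((((C − B) ∩ A)^c Δ C) − (D − C)^c) = {1,3,4,5,7,8,9,10}
|B ∪ ((((C − B) ∩ A)^c Δ C) − (D − C)^c)| = 8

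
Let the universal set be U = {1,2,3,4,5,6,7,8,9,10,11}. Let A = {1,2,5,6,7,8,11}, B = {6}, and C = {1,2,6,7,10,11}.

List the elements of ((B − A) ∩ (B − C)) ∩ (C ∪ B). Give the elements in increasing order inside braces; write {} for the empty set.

B − A = {}
B − C = {}
(B − A) ∩ (B − C) = {}
C ∪ B = {1,2,6,7,10,11}
((B − A) ∩ (B − C)) ∩ (C ∪ B) = {}

{}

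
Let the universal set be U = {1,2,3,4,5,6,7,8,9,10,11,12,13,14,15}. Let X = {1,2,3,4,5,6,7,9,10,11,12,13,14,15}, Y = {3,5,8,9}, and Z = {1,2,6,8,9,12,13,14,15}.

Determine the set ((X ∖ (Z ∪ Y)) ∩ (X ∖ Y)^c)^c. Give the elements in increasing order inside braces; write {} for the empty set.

{1,2,3,4,5,6,7,8,9,10,11,12,13,14,15}

Z ∪ Y = {1,2,3,5,6,8,9,12,13,14,15}
X ∖ (Z ∪ Y) = {4,7,10,11}
X ∖ Y = {1,2,4,6,7,10,11,12,13,14,15}
(X ∖ Y)^c = {3,5,8,9}
(X ∖ (Z ∪ Y)) ∩ (X ∖ Y)^c = {}
((X ∖ (Z ∪ Y)) ∩ (X ∖ Y)^c)^c = {1,2,3,4,5,6,7,8,9,10,11,12,13,14,15}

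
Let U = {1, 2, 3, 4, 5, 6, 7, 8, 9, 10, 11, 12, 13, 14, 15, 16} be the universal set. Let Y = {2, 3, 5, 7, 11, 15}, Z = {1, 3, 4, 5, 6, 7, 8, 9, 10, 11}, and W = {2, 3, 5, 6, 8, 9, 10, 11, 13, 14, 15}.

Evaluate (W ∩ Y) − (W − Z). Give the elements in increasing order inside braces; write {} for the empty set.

{3, 5, 11}

W ∩ Y = {2, 3, 5, 11, 15}
W − Z = {2, 13, 14, 15}
(W ∩ Y) − (W − Z) = {3, 5, 11}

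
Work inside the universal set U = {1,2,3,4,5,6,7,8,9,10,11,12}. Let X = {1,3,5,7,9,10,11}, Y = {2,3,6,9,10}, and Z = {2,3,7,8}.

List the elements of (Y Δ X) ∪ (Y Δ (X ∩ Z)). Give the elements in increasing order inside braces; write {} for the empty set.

Y Δ X = {1,2,5,6,7,11}
X ∩ Z = {3,7}
Y Δ (X ∩ Z) = {2,6,7,9,10}
(Y Δ X) ∪ (Y Δ (X ∩ Z)) = {1,2,5,6,7,9,10,11}

{1,2,5,6,7,9,10,11}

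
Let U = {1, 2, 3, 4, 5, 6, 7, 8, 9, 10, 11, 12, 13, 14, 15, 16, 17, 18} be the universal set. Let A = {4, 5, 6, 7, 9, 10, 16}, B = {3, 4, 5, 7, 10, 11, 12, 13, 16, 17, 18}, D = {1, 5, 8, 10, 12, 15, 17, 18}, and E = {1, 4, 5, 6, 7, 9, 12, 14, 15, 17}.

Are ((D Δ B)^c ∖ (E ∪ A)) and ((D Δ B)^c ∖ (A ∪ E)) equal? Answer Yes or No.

Yes

D Δ B = {1, 3, 4, 7, 8, 11, 13, 15, 16}
(D Δ B)^c = {2, 5, 6, 9, 10, 12, 14, 17, 18}
E ∪ A = {1, 4, 5, 6, 7, 9, 10, 12, 14, 15, 16, 17}
(D Δ B)^c ∖ (E ∪ A) = {2, 18}
A ∪ E = {1, 4, 5, 6, 7, 9, 10, 12, 14, 15, 16, 17}
(D Δ B)^c ∖ (A ∪ E) = {2, 18}
Both equal {2, 18}, so (D Δ B)^c ∖ (E ∪ A) = (D Δ B)^c ∖ (A ∪ E).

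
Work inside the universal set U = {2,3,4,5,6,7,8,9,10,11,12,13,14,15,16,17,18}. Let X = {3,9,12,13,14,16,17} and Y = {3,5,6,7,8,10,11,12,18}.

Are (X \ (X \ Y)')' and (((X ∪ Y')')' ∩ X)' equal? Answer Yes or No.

X \ Y = {9,13,14,16,17}
(X \ Y)' = {2,3,4,5,6,7,8,10,11,12,15,18}
X \ (X \ Y)' = {9,13,14,16,17}
(X \ (X \ Y)')' = {2,3,4,5,6,7,8,10,11,12,15,18}
Y' = {2,4,9,13,14,15,16,17}
X ∪ Y' = {2,3,4,9,12,13,14,15,16,17}
(X ∪ Y')' = {5,6,7,8,10,11,18}
((X ∪ Y')')' = {2,3,4,9,12,13,14,15,16,17}
((X ∪ Y')')' ∩ X = {3,9,12,13,14,16,17}
(((X ∪ Y')')' ∩ X)' = {2,4,5,6,7,8,10,11,15,18}
3 ∈ (X \ (X \ Y)')' but 3 ∉ (((X ∪ Y')')' ∩ X)', so they differ.

No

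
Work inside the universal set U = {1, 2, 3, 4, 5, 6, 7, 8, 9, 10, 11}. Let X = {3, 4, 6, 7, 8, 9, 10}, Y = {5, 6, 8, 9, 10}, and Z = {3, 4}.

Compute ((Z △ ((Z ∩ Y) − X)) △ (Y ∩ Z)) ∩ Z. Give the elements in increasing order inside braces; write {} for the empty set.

{3, 4}

Z ∩ Y = {}
(Z ∩ Y) − X = {}
Z △ ((Z ∩ Y) − X) = {3, 4}
Y ∩ Z = {}
(Z △ ((Z ∩ Y) − X)) △ (Y ∩ Z) = {3, 4}
((Z △ ((Z ∩ Y) − X)) △ (Y ∩ Z)) ∩ Z = {3, 4}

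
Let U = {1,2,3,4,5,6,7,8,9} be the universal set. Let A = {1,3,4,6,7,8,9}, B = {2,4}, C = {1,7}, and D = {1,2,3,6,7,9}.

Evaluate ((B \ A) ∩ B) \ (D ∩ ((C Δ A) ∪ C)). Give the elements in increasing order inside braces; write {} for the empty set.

{2}

B \ A = {2}
(B \ A) ∩ B = {2}
C Δ A = {3,4,6,8,9}
(C Δ A) ∪ C = {1,3,4,6,7,8,9}
D ∩ ((C Δ A) ∪ C) = {1,3,6,7,9}
((B \ A) ∩ B) \ (D ∩ ((C Δ A) ∪ C)) = {2}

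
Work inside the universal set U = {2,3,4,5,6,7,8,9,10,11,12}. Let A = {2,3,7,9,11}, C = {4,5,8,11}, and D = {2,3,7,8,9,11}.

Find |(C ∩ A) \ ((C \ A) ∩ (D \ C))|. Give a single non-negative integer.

1

C ∩ A = {11}
C \ A = {4,5,8}
D \ C = {2,3,7,9}
(C \ A) ∩ (D \ C) = {}
(C ∩ A) \ ((C \ A) ∩ (D \ C)) = {11}
|(C ∩ A) \ ((C \ A) ∩ (D \ C))| = 1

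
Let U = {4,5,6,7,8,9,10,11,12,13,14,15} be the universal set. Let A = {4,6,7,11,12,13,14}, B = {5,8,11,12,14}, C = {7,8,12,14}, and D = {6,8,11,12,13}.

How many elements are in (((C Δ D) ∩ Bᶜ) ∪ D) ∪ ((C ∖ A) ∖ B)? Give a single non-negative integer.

6

C Δ D = {6,7,11,13,14}
Bᶜ = {4,6,7,9,10,13,15}
(C Δ D) ∩ Bᶜ = {6,7,13}
((C Δ D) ∩ Bᶜ) ∪ D = {6,7,8,11,12,13}
C ∖ A = {8}
(C ∖ A) ∖ B = {}
(((C Δ D) ∩ Bᶜ) ∪ D) ∪ ((C ∖ A) ∖ B) = {6,7,8,11,12,13}
|(((C Δ D) ∩ Bᶜ) ∪ D) ∪ ((C ∖ A) ∖ B)| = 6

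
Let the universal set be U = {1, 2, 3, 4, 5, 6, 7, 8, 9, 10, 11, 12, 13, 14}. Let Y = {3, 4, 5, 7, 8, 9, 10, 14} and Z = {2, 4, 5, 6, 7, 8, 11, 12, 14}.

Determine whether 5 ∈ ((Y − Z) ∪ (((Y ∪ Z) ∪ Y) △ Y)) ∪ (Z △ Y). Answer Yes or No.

No

5 ∈ Y and 5 ∈ Z, so 5 ∉ Y − Z
5 ∈ Y and 5 ∈ Z, so 5 ∈ Y ∪ Z
5 ∈ (Y ∪ Z) and 5 ∈ Y, so 5 ∈ (Y ∪ Z) ∪ Y
5 ∈ ((Y ∪ Z) ∪ Y) and 5 ∈ Y, so 5 ∉ ((Y ∪ Z) ∪ Y) △ Y
5 ∉ (Y − Z) and 5 ∉ (((Y ∪ Z) ∪ Y) △ Y), so 5 ∉ (Y − Z) ∪ (((Y ∪ Z) ∪ Y) △ Y)
5 ∈ Z and 5 ∈ Y, so 5 ∉ Z △ Y
5 ∉ ((Y − Z) ∪ (((Y ∪ Z) ∪ Y) △ Y)) and 5 ∉ (Z △ Y), so 5 ∉ ((Y − Z) ∪ (((Y ∪ Z) ∪ Y) △ Y)) ∪ (Z △ Y)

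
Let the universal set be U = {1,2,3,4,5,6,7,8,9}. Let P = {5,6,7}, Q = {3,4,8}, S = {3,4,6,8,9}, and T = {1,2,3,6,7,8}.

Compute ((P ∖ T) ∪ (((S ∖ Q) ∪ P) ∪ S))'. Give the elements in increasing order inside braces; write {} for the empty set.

{1,2}

P ∖ T = {5}
S ∖ Q = {6,9}
(S ∖ Q) ∪ P = {5,6,7,9}
((S ∖ Q) ∪ P) ∪ S = {3,4,5,6,7,8,9}
(P ∖ T) ∪ (((S ∖ Q) ∪ P) ∪ S) = {3,4,5,6,7,8,9}
((P ∖ T) ∪ (((S ∖ Q) ∪ P) ∪ S))' = {1,2}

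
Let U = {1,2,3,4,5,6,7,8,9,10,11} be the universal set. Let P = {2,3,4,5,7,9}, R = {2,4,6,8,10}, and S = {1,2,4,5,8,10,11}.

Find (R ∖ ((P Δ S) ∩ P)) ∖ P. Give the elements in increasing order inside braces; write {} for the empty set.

P Δ S = {1,3,7,8,9,10,11}
(P Δ S) ∩ P = {3,7,9}
R ∖ ((P Δ S) ∩ P) = {2,4,6,8,10}
(R ∖ ((P Δ S) ∩ P)) ∖ P = {6,8,10}

{6,8,10}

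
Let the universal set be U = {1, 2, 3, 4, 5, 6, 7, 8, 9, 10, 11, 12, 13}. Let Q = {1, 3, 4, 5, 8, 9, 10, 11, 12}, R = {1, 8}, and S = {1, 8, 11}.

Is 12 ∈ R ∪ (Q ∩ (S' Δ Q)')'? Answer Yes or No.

12 ∉ S, so 12 ∈ S'
12 ∈ S' and 12 ∈ Q, so 12 ∉ S' Δ Q
12 ∈ (S' Δ Q)' since 12 ∉ (S' Δ Q)
12 ∈ Q and 12 ∈ (S' Δ Q)', so 12 ∈ Q ∩ (S' Δ Q)'
12 ∉ (Q ∩ (S' Δ Q)')' since 12 ∈ (Q ∩ (S' Δ Q)')
12 ∉ R and 12 ∉ (Q ∩ (S' Δ Q)')', so 12 ∉ R ∪ (Q ∩ (S' Δ Q)')'

No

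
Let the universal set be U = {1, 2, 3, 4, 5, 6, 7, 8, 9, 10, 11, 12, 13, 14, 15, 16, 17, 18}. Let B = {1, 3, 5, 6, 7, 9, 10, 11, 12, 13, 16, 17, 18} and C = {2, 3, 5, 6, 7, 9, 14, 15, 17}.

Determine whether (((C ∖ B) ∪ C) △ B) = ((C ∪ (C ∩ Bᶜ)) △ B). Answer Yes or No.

Yes

C ∖ B = {2, 14, 15}
(C ∖ B) ∪ C = {2, 3, 5, 6, 7, 9, 14, 15, 17}
((C ∖ B) ∪ C) △ B = {1, 2, 10, 11, 12, 13, 14, 15, 16, 18}
Bᶜ = {2, 4, 8, 14, 15}
C ∩ Bᶜ = {2, 14, 15}
C ∪ (C ∩ Bᶜ) = {2, 3, 5, 6, 7, 9, 14, 15, 17}
(C ∪ (C ∩ Bᶜ)) △ B = {1, 2, 10, 11, 12, 13, 14, 15, 16, 18}
Both equal {1, 2, 10, 11, 12, 13, 14, 15, 16, 18}, so ((C ∖ B) ∪ C) △ B = (C ∪ (C ∩ Bᶜ)) △ B.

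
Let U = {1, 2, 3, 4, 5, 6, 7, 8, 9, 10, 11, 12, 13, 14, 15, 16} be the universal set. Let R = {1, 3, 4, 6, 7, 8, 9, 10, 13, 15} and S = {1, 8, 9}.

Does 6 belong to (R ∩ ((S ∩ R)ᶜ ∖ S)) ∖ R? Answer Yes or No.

6 ∉ S and 6 ∈ R, so 6 ∉ S ∩ R
6 ∈ (S ∩ R)ᶜ since 6 ∉ (S ∩ R)
6 ∈ (S ∩ R)ᶜ and 6 ∉ S, so 6 ∈ (S ∩ R)ᶜ ∖ S
6 ∈ R and 6 ∈ ((S ∩ R)ᶜ ∖ S), so 6 ∈ R ∩ ((S ∩ R)ᶜ ∖ S)
6 ∈ (R ∩ ((S ∩ R)ᶜ ∖ S)) and 6 ∈ R, so 6 ∉ (R ∩ ((S ∩ R)ᶜ ∖ S)) ∖ R

No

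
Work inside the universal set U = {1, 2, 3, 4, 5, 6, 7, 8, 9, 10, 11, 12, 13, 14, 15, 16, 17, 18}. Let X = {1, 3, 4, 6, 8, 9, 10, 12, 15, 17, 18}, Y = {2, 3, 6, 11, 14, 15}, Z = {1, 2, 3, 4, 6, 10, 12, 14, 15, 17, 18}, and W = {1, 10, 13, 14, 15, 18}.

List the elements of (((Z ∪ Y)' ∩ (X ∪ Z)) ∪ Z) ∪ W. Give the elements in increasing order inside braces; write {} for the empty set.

{1, 2, 3, 4, 6, 8, 9, 10, 12, 13, 14, 15, 17, 18}

Z ∪ Y = {1, 2, 3, 4, 6, 10, 11, 12, 14, 15, 17, 18}
(Z ∪ Y)' = {5, 7, 8, 9, 13, 16}
X ∪ Z = {1, 2, 3, 4, 6, 8, 9, 10, 12, 14, 15, 17, 18}
(Z ∪ Y)' ∩ (X ∪ Z) = {8, 9}
((Z ∪ Y)' ∩ (X ∪ Z)) ∪ Z = {1, 2, 3, 4, 6, 8, 9, 10, 12, 14, 15, 17, 18}
(((Z ∪ Y)' ∩ (X ∪ Z)) ∪ Z) ∪ W = {1, 2, 3, 4, 6, 8, 9, 10, 12, 13, 14, 15, 17, 18}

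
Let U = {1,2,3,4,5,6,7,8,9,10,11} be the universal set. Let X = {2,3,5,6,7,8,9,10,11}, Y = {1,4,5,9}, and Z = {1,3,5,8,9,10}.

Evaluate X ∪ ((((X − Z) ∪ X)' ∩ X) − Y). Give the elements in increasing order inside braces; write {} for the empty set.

X − Z = {2,6,7,11}
(X − Z) ∪ X = {2,3,5,6,7,8,9,10,11}
((X − Z) ∪ X)' = {1,4}
((X − Z) ∪ X)' ∩ X = {}
(((X − Z) ∪ X)' ∩ X) − Y = {}
X ∪ ((((X − Z) ∪ X)' ∩ X) − Y) = {2,3,5,6,7,8,9,10,11}

{2,3,5,6,7,8,9,10,11}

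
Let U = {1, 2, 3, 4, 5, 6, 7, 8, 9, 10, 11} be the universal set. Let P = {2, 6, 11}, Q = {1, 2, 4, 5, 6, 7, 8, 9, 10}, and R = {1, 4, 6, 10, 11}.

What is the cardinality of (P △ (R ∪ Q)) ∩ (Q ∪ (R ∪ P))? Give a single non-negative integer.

R ∪ Q = {1, 2, 4, 5, 6, 7, 8, 9, 10, 11}
P △ (R ∪ Q) = {1, 4, 5, 7, 8, 9, 10}
R ∪ P = {1, 2, 4, 6, 10, 11}
Q ∪ (R ∪ P) = {1, 2, 4, 5, 6, 7, 8, 9, 10, 11}
(P △ (R ∪ Q)) ∩ (Q ∪ (R ∪ P)) = {1, 4, 5, 7, 8, 9, 10}
|(P △ (R ∪ Q)) ∩ (Q ∪ (R ∪ P))| = 7

7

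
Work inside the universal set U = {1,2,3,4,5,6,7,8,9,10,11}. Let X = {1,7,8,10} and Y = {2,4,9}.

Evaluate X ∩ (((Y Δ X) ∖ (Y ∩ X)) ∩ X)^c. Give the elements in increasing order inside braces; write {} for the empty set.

Y Δ X = {1,2,4,7,8,9,10}
Y ∩ X = {}
(Y Δ X) ∖ (Y ∩ X) = {1,2,4,7,8,9,10}
((Y Δ X) ∖ (Y ∩ X)) ∩ X = {1,7,8,10}
(((Y Δ X) ∖ (Y ∩ X)) ∩ X)^c = {2,3,4,5,6,9,11}
X ∩ (((Y Δ X) ∖ (Y ∩ X)) ∩ X)^c = {}

{}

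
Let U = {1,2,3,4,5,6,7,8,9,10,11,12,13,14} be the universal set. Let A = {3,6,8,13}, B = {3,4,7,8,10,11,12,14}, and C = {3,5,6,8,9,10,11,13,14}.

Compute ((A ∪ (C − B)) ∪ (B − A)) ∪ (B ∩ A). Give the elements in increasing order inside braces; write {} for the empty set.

{3,4,5,6,7,8,9,10,11,12,13,14}

C − B = {5,6,9,13}
A ∪ (C − B) = {3,5,6,8,9,13}
B − A = {4,7,10,11,12,14}
(A ∪ (C − B)) ∪ (B − A) = {3,4,5,6,7,8,9,10,11,12,13,14}
B ∩ A = {3,8}
((A ∪ (C − B)) ∪ (B − A)) ∪ (B ∩ A) = {3,4,5,6,7,8,9,10,11,12,13,14}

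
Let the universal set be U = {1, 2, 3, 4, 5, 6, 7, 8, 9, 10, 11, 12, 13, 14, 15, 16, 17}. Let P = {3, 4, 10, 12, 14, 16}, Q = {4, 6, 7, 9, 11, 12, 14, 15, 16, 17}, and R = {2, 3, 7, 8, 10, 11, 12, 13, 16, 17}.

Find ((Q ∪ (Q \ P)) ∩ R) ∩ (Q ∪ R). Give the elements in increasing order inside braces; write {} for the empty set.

Q \ P = {6, 7, 9, 11, 15, 17}
Q ∪ (Q \ P) = {4, 6, 7, 9, 11, 12, 14, 15, 16, 17}
(Q ∪ (Q \ P)) ∩ R = {7, 11, 12, 16, 17}
Q ∪ R = {2, 3, 4, 6, 7, 8, 9, 10, 11, 12, 13, 14, 15, 16, 17}
((Q ∪ (Q \ P)) ∩ R) ∩ (Q ∪ R) = {7, 11, 12, 16, 17}

{7, 11, 12, 16, 17}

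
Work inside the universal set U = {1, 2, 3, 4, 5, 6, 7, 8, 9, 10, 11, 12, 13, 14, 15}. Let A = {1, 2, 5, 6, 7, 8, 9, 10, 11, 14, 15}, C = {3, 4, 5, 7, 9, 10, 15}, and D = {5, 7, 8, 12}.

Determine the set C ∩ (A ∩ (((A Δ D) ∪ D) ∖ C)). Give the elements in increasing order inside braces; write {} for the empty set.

A Δ D = {1, 2, 6, 9, 10, 11, 12, 14, 15}
(A Δ D) ∪ D = {1, 2, 5, 6, 7, 8, 9, 10, 11, 12, 14, 15}
((A Δ D) ∪ D) ∖ C = {1, 2, 6, 8, 11, 12, 14}
A ∩ (((A Δ D) ∪ D) ∖ C) = {1, 2, 6, 8, 11, 14}
C ∩ (A ∩ (((A Δ D) ∪ D) ∖ C)) = {}

{}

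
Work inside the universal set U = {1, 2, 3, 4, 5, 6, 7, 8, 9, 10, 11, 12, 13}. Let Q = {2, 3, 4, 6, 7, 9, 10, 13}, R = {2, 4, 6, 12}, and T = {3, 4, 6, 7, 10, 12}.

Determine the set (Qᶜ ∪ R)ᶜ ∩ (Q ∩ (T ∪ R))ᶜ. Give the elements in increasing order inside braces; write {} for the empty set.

{9, 13}

Qᶜ = {1, 5, 8, 11, 12}
Qᶜ ∪ R = {1, 2, 4, 5, 6, 8, 11, 12}
(Qᶜ ∪ R)ᶜ = {3, 7, 9, 10, 13}
T ∪ R = {2, 3, 4, 6, 7, 10, 12}
Q ∩ (T ∪ R) = {2, 3, 4, 6, 7, 10}
(Q ∩ (T ∪ R))ᶜ = {1, 5, 8, 9, 11, 12, 13}
(Qᶜ ∪ R)ᶜ ∩ (Q ∩ (T ∪ R))ᶜ = {9, 13}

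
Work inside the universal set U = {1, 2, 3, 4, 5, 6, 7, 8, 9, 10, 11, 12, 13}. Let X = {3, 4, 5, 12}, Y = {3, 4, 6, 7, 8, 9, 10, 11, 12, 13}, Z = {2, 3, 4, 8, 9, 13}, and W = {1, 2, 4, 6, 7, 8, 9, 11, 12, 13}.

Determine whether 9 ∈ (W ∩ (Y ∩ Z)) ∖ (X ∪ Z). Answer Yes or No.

No

9 ∈ Y and 9 ∈ Z, so 9 ∈ Y ∩ Z
9 ∈ W and 9 ∈ (Y ∩ Z), so 9 ∈ W ∩ (Y ∩ Z)
9 ∉ X and 9 ∈ Z, so 9 ∈ X ∪ Z
9 ∈ (W ∩ (Y ∩ Z)) and 9 ∈ (X ∪ Z), so 9 ∉ (W ∩ (Y ∩ Z)) ∖ (X ∪ Z)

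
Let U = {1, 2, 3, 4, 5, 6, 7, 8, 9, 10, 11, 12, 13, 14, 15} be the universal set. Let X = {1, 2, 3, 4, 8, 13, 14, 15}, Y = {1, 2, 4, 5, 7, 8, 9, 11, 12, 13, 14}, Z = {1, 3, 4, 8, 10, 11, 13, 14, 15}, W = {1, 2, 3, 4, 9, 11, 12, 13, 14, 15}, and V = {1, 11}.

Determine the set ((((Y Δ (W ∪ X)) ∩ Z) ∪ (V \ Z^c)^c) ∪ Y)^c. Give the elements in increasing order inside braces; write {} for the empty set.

{}

W ∪ X = {1, 2, 3, 4, 8, 9, 11, 12, 13, 14, 15}
Y Δ (W ∪ X) = {3, 5, 7, 15}
(Y Δ (W ∪ X)) ∩ Z = {3, 15}
Z^c = {2, 5, 6, 7, 9, 12}
V \ Z^c = {1, 11}
(V \ Z^c)^c = {2, 3, 4, 5, 6, 7, 8, 9, 10, 12, 13, 14, 15}
((Y Δ (W ∪ X)) ∩ Z) ∪ (V \ Z^c)^c = {2, 3, 4, 5, 6, 7, 8, 9, 10, 12, 13, 14, 15}
(((Y Δ (W ∪ X)) ∩ Z) ∪ (V \ Z^c)^c) ∪ Y = {1, 2, 3, 4, 5, 6, 7, 8, 9, 10, 11, 12, 13, 14, 15}
((((Y Δ (W ∪ X)) ∩ Z) ∪ (V \ Z^c)^c) ∪ Y)^c = {}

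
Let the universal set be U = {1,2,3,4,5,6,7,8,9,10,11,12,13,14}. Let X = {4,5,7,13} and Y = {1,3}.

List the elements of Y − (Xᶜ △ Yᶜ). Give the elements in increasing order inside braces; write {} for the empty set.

{}

Xᶜ = {1,2,3,6,8,9,10,11,12,14}
Yᶜ = {2,4,5,6,7,8,9,10,11,12,13,14}
Xᶜ △ Yᶜ = {1,3,4,5,7,13}
Y − (Xᶜ △ Yᶜ) = {}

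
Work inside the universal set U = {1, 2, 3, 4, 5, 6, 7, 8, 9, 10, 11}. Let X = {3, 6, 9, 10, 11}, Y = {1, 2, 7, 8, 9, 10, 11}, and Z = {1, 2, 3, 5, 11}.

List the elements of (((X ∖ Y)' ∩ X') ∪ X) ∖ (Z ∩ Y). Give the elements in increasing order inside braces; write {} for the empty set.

X ∖ Y = {3, 6}
(X ∖ Y)' = {1, 2, 4, 5, 7, 8, 9, 10, 11}
X' = {1, 2, 4, 5, 7, 8}
(X ∖ Y)' ∩ X' = {1, 2, 4, 5, 7, 8}
((X ∖ Y)' ∩ X') ∪ X = {1, 2, 3, 4, 5, 6, 7, 8, 9, 10, 11}
Z ∩ Y = {1, 2, 11}
(((X ∖ Y)' ∩ X') ∪ X) ∖ (Z ∩ Y) = {3, 4, 5, 6, 7, 8, 9, 10}

{3, 4, 5, 6, 7, 8, 9, 10}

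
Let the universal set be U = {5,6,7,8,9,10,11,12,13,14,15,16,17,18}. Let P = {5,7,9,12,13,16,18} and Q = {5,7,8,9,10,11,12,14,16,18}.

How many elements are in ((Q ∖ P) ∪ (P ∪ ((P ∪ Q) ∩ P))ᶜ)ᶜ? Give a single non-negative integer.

Q ∖ P = {8,10,11,14}
P ∪ Q = {5,7,8,9,10,11,12,13,14,16,18}
(P ∪ Q) ∩ P = {5,7,9,12,13,16,18}
P ∪ ((P ∪ Q) ∩ P) = {5,7,9,12,13,16,18}
(P ∪ ((P ∪ Q) ∩ P))ᶜ = {6,8,10,11,14,15,17}
(Q ∖ P) ∪ (P ∪ ((P ∪ Q) ∩ P))ᶜ = {6,8,10,11,14,15,17}
((Q ∖ P) ∪ (P ∪ ((P ∪ Q) ∩ P))ᶜ)ᶜ = {5,7,9,12,13,16,18}
|((Q ∖ P) ∪ (P ∪ ((P ∪ Q) ∩ P))ᶜ)ᶜ| = 7

7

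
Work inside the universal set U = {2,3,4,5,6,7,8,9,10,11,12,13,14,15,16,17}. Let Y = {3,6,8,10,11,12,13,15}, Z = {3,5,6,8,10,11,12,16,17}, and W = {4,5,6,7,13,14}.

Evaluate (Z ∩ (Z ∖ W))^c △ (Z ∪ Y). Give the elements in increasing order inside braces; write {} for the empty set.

Z ∖ W = {3,8,10,11,12,16,17}
Z ∩ (Z ∖ W) = {3,8,10,11,12,16,17}
(Z ∩ (Z ∖ W))^c = {2,4,5,6,7,9,13,14,15}
Z ∪ Y = {3,5,6,8,10,11,12,13,15,16,17}
(Z ∩ (Z ∖ W))^c △ (Z ∪ Y) = {2,3,4,7,8,9,10,11,12,14,16,17}

{2,3,4,7,8,9,10,11,12,14,16,17}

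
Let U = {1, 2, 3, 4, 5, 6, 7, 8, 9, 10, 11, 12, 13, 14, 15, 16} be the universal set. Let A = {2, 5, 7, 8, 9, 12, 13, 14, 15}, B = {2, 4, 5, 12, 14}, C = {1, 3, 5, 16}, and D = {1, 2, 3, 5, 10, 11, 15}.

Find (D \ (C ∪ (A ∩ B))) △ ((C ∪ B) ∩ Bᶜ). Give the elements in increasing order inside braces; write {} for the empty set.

{1, 3, 10, 11, 15, 16}

A ∩ B = {2, 5, 12, 14}
C ∪ (A ∩ B) = {1, 2, 3, 5, 12, 14, 16}
D \ (C ∪ (A ∩ B)) = {10, 11, 15}
C ∪ B = {1, 2, 3, 4, 5, 12, 14, 16}
Bᶜ = {1, 3, 6, 7, 8, 9, 10, 11, 13, 15, 16}
(C ∪ B) ∩ Bᶜ = {1, 3, 16}
(D \ (C ∪ (A ∩ B))) △ ((C ∪ B) ∩ Bᶜ) = {1, 3, 10, 11, 15, 16}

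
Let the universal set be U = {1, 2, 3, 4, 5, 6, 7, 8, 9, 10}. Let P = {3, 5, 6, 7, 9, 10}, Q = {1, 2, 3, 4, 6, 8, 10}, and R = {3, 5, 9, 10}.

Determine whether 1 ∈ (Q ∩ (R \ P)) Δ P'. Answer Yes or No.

Yes

1 ∉ R and 1 ∉ P, so 1 ∉ R \ P
1 ∈ Q and 1 ∉ (R \ P), so 1 ∉ Q ∩ (R \ P)
1 ∉ P, so 1 ∈ P'
1 ∉ (Q ∩ (R \ P)) and 1 ∈ P', so 1 ∈ (Q ∩ (R \ P)) Δ P'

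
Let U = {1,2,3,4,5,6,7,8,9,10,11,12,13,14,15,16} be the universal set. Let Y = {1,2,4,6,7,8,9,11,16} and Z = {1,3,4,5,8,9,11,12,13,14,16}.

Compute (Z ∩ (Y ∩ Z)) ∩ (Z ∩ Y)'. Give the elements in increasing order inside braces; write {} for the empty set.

Y ∩ Z = {1,4,8,9,11,16}
Z ∩ (Y ∩ Z) = {1,4,8,9,11,16}
Z ∩ Y = {1,4,8,9,11,16}
(Z ∩ Y)' = {2,3,5,6,7,10,12,13,14,15}
(Z ∩ (Y ∩ Z)) ∩ (Z ∩ Y)' = {}

{}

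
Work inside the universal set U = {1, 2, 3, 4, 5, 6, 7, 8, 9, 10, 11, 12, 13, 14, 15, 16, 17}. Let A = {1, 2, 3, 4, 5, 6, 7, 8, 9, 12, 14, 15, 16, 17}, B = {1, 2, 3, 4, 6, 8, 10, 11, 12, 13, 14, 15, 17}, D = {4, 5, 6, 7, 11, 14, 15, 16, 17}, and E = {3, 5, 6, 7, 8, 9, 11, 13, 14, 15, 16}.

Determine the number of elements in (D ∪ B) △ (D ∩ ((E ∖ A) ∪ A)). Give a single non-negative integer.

7

D ∪ B = {1, 2, 3, 4, 5, 6, 7, 8, 10, 11, 12, 13, 14, 15, 16, 17}
E ∖ A = {11, 13}
(E ∖ A) ∪ A = {1, 2, 3, 4, 5, 6, 7, 8, 9, 11, 12, 13, 14, 15, 16, 17}
D ∩ ((E ∖ A) ∪ A) = {4, 5, 6, 7, 11, 14, 15, 16, 17}
(D ∪ B) △ (D ∩ ((E ∖ A) ∪ A)) = {1, 2, 3, 8, 10, 12, 13}
|(D ∪ B) △ (D ∩ ((E ∖ A) ∪ A))| = 7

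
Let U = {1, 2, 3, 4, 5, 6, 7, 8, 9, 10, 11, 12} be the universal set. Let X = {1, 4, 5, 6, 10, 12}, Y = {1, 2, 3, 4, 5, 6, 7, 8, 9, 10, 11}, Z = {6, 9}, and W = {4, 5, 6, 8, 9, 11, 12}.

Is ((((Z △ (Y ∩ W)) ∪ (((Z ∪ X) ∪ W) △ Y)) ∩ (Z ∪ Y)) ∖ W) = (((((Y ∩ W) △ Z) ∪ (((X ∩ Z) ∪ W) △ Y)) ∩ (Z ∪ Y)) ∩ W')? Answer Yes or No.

Y ∩ W = {4, 5, 6, 8, 9, 11}
Z △ (Y ∩ W) = {4, 5, 8, 11}
Z ∪ X = {1, 4, 5, 6, 9, 10, 12}
(Z ∪ X) ∪ W = {1, 4, 5, 6, 8, 9, 10, 11, 12}
((Z ∪ X) ∪ W) △ Y = {2, 3, 7, 12}
(Z △ (Y ∩ W)) ∪ (((Z ∪ X) ∪ W) △ Y) = {2, 3, 4, 5, 7, 8, 11, 12}
Z ∪ Y = {1, 2, 3, 4, 5, 6, 7, 8, 9, 10, 11}
((Z △ (Y ∩ W)) ∪ (((Z ∪ X) ∪ W) △ Y)) ∩ (Z ∪ Y) = {2, 3, 4, 5, 7, 8, 11}
(((Z △ (Y ∩ W)) ∪ (((Z ∪ X) ∪ W) △ Y)) ∩ (Z ∪ Y)) ∖ W = {2, 3, 7}
(Y ∩ W) △ Z = {4, 5, 8, 11}
X ∩ Z = {6}
(X ∩ Z) ∪ W = {4, 5, 6, 8, 9, 11, 12}
((X ∩ Z) ∪ W) △ Y = {1, 2, 3, 7, 10, 12}
((Y ∩ W) △ Z) ∪ (((X ∩ Z) ∪ W) △ Y) = {1, 2, 3, 4, 5, 7, 8, 10, 11, 12}
(((Y ∩ W) △ Z) ∪ (((X ∩ Z) ∪ W) △ Y)) ∩ (Z ∪ Y) = {1, 2, 3, 4, 5, 7, 8, 10, 11}
W' = {1, 2, 3, 7, 10}
((((Y ∩ W) △ Z) ∪ (((X ∩ Z) ∪ W) △ Y)) ∩ (Z ∪ Y)) ∩ W' = {1, 2, 3, 7, 10}
1 ∈ ((((Y ∩ W) △ Z) ∪ (((X ∩ Z) ∪ W) △ Y)) ∩ (Z ∪ Y)) ∩ W' but 1 ∉ (((Z △ (Y ∩ W)) ∪ (((Z ∪ X) ∪ W) △ Y)) ∩ (Z ∪ Y)) ∖ W, so they differ.

No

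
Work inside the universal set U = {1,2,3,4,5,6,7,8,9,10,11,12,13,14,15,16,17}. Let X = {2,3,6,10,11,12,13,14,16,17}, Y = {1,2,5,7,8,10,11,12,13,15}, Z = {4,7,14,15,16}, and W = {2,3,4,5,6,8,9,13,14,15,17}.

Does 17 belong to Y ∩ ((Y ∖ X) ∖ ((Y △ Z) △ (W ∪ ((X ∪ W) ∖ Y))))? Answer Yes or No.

No

17 ∉ Y and 17 ∈ X, so 17 ∉ Y ∖ X
17 ∉ Y and 17 ∉ Z, so 17 ∉ Y △ Z
17 ∈ X and 17 ∈ W, so 17 ∈ X ∪ W
17 ∈ (X ∪ W) and 17 ∉ Y, so 17 ∈ (X ∪ W) ∖ Y
17 ∈ W and 17 ∈ ((X ∪ W) ∖ Y), so 17 ∈ W ∪ ((X ∪ W) ∖ Y)
17 ∉ (Y △ Z) and 17 ∈ (W ∪ ((X ∪ W) ∖ Y)), so 17 ∈ (Y △ Z) △ (W ∪ ((X ∪ W) ∖ Y))
17 ∉ (Y ∖ X) and 17 ∈ ((Y △ Z) △ (W ∪ ((X ∪ W) ∖ Y))), so 17 ∉ (Y ∖ X) ∖ ((Y △ Z) △ (W ∪ ((X ∪ W) ∖ Y)))
17 ∉ Y and 17 ∉ ((Y ∖ X) ∖ ((Y △ Z) △ (W ∪ ((X ∪ W) ∖ Y)))), so 17 ∉ Y ∩ ((Y ∖ X) ∖ ((Y △ Z) △ (W ∪ ((X ∪ W) ∖ Y))))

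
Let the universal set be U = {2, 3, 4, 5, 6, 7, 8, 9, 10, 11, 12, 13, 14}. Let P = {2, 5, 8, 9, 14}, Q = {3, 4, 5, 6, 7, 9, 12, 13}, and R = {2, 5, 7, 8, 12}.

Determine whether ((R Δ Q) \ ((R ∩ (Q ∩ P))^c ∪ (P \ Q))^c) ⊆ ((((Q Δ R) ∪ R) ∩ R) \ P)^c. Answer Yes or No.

R Δ Q = {2, 3, 4, 6, 8, 9, 13}
Q ∩ P = {5, 9}
R ∩ (Q ∩ P) = {5}
(R ∩ (Q ∩ P))^c = {2, 3, 4, 6, 7, 8, 9, 10, 11, 12, 13, 14}
P \ Q = {2, 8, 14}
(R ∩ (Q ∩ P))^c ∪ (P \ Q) = {2, 3, 4, 6, 7, 8, 9, 10, 11, 12, 13, 14}
((R ∩ (Q ∩ P))^c ∪ (P \ Q))^c = {5}
(R Δ Q) \ ((R ∩ (Q ∩ P))^c ∪ (P \ Q))^c = {2, 3, 4, 6, 8, 9, 13}
Q Δ R = {2, 3, 4, 6, 8, 9, 13}
(Q Δ R) ∪ R = {2, 3, 4, 5, 6, 7, 8, 9, 12, 13}
((Q Δ R) ∪ R) ∩ R = {2, 5, 7, 8, 12}
(((Q Δ R) ∪ R) ∩ R) \ P = {7, 12}
((((Q Δ R) ∪ R) ∩ R) \ P)^c = {2, 3, 4, 5, 6, 8, 9, 10, 11, 13, 14}
Every element of {2, 3, 4, 6, 8, 9, 13} is in {2, 3, 4, 5, 6, 8, 9, 10, 11, 13, 14}, so (R Δ Q) \ ((R ∩ (Q ∩ P))^c ∪ (P \ Q))^c ⊆ ((((Q Δ R) ∪ R) ∩ R) \ P)^c.

Yes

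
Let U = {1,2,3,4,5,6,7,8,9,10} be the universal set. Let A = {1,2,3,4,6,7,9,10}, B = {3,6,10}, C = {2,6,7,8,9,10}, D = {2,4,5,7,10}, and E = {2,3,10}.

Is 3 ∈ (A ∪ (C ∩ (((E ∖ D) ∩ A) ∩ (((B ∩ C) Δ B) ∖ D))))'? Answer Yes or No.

No

3 ∈ E and 3 ∉ D, so 3 ∈ E ∖ D
3 ∈ (E ∖ D) and 3 ∈ A, so 3 ∈ (E ∖ D) ∩ A
3 ∈ B and 3 ∉ C, so 3 ∉ B ∩ C
3 ∉ (B ∩ C) and 3 ∈ B, so 3 ∈ (B ∩ C) Δ B
3 ∈ ((B ∩ C) Δ B) and 3 ∉ D, so 3 ∈ ((B ∩ C) Δ B) ∖ D
3 ∈ ((E ∖ D) ∩ A) and 3 ∈ (((B ∩ C) Δ B) ∖ D), so 3 ∈ ((E ∖ D) ∩ A) ∩ (((B ∩ C) Δ B) ∖ D)
3 ∉ C and 3 ∈ (((E ∖ D) ∩ A) ∩ (((B ∩ C) Δ B) ∖ D)), so 3 ∉ C ∩ (((E ∖ D) ∩ A) ∩ (((B ∩ C) Δ B) ∖ D))
3 ∈ A and 3 ∉ (C ∩ (((E ∖ D) ∩ A) ∩ (((B ∩ C) Δ B) ∖ D))), so 3 ∈ A ∪ (C ∩ (((E ∖ D) ∩ A) ∩ (((B ∩ C) Δ B) ∖ D)))
3 ∉ (A ∪ (C ∩ (((E ∖ D) ∩ A) ∩ (((B ∩ C) Δ B) ∖ D))))' since 3 ∈ (A ∪ (C ∩ (((E ∖ D) ∩ A) ∩ (((B ∩ C) Δ B) ∖ D))))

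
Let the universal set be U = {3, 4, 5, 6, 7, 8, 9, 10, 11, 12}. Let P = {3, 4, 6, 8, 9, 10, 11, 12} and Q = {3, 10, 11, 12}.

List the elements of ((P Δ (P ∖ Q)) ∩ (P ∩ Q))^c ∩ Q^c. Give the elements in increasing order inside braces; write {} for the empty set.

{4, 5, 6, 7, 8, 9}

P ∖ Q = {4, 6, 8, 9}
P Δ (P ∖ Q) = {3, 10, 11, 12}
P ∩ Q = {3, 10, 11, 12}
(P Δ (P ∖ Q)) ∩ (P ∩ Q) = {3, 10, 11, 12}
((P Δ (P ∖ Q)) ∩ (P ∩ Q))^c = {4, 5, 6, 7, 8, 9}
Q^c = {4, 5, 6, 7, 8, 9}
((P Δ (P ∖ Q)) ∩ (P ∩ Q))^c ∩ Q^c = {4, 5, 6, 7, 8, 9}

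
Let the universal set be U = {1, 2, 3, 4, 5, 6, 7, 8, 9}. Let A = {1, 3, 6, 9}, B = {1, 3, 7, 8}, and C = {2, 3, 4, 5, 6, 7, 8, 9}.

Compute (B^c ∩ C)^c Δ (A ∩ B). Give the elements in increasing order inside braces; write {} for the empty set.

{7, 8}

B^c = {2, 4, 5, 6, 9}
B^c ∩ C = {2, 4, 5, 6, 9}
(B^c ∩ C)^c = {1, 3, 7, 8}
A ∩ B = {1, 3}
(B^c ∩ C)^c Δ (A ∩ B) = {7, 8}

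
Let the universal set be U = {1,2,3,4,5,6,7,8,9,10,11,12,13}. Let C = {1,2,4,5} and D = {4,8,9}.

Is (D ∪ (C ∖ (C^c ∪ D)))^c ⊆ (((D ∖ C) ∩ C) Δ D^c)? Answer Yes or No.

Yes

C^c = {3,6,7,8,9,10,11,12,13}
C^c ∪ D = {3,4,6,7,8,9,10,11,12,13}
C ∖ (C^c ∪ D) = {1,2,5}
D ∪ (C ∖ (C^c ∪ D)) = {1,2,4,5,8,9}
(D ∪ (C ∖ (C^c ∪ D)))^c = {3,6,7,10,11,12,13}
D ∖ C = {8,9}
(D ∖ C) ∩ C = {}
D^c = {1,2,3,5,6,7,10,11,12,13}
((D ∖ C) ∩ C) Δ D^c = {1,2,3,5,6,7,10,11,12,13}
Every element of {3,6,7,10,11,12,13} is in {1,2,3,5,6,7,10,11,12,13}, so (D ∪ (C ∖ (C^c ∪ D)))^c ⊆ ((D ∖ C) ∩ C) Δ D^c.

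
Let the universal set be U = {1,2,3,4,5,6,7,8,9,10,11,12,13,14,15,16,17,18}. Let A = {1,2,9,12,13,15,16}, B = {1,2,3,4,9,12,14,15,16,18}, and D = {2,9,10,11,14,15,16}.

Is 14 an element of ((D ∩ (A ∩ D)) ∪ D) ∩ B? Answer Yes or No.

Yes

14 ∉ A and 14 ∈ D, so 14 ∉ A ∩ D
14 ∈ D and 14 ∉ (A ∩ D), so 14 ∉ D ∩ (A ∩ D)
14 ∉ (D ∩ (A ∩ D)) and 14 ∈ D, so 14 ∈ (D ∩ (A ∩ D)) ∪ D
14 ∈ ((D ∩ (A ∩ D)) ∪ D) and 14 ∈ B, so 14 ∈ ((D ∩ (A ∩ D)) ∪ D) ∩ B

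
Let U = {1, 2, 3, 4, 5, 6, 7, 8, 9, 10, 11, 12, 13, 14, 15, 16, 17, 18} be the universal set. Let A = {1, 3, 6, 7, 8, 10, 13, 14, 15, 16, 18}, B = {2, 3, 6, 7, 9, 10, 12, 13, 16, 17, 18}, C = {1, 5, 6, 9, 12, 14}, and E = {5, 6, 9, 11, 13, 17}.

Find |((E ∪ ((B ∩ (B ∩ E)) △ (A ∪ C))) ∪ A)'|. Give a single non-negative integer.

2

B ∩ E = {6, 9, 13, 17}
B ∩ (B ∩ E) = {6, 9, 13, 17}
A ∪ C = {1, 3, 5, 6, 7, 8, 9, 10, 12, 13, 14, 15, 16, 18}
(B ∩ (B ∩ E)) △ (A ∪ C) = {1, 3, 5, 7, 8, 10, 12, 14, 15, 16, 17, 18}
E ∪ ((B ∩ (B ∩ E)) △ (A ∪ C)) = {1, 3, 5, 6, 7, 8, 9, 10, 11, 12, 13, 14, 15, 16, 17, 18}
(E ∪ ((B ∩ (B ∩ E)) △ (A ∪ C))) ∪ A = {1, 3, 5, 6, 7, 8, 9, 10, 11, 12, 13, 14, 15, 16, 17, 18}
((E ∪ ((B ∩ (B ∩ E)) △ (A ∪ C))) ∪ A)' = {2, 4}
|((E ∪ ((B ∩ (B ∩ E)) △ (A ∪ C))) ∪ A)'| = 2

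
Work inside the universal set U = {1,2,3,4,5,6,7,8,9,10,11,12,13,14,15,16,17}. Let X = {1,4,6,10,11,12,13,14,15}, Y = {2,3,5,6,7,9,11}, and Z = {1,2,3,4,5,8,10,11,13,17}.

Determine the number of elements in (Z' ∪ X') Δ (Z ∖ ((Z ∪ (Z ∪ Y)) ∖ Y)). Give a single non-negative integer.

Z' = {6,7,9,12,14,15,16}
X' = {2,3,5,7,8,9,16,17}
Z' ∪ X' = {2,3,5,6,7,8,9,12,14,15,16,17}
Z ∪ Y = {1,2,3,4,5,6,7,8,9,10,11,13,17}
Z ∪ (Z ∪ Y) = {1,2,3,4,5,6,7,8,9,10,11,13,17}
(Z ∪ (Z ∪ Y)) ∖ Y = {1,4,8,10,13,17}
Z ∖ ((Z ∪ (Z ∪ Y)) ∖ Y) = {2,3,5,11}
(Z' ∪ X') Δ (Z ∖ ((Z ∪ (Z ∪ Y)) ∖ Y)) = {6,7,8,9,11,12,14,15,16,17}
|(Z' ∪ X') Δ (Z ∖ ((Z ∪ (Z ∪ Y)) ∖ Y))| = 10

10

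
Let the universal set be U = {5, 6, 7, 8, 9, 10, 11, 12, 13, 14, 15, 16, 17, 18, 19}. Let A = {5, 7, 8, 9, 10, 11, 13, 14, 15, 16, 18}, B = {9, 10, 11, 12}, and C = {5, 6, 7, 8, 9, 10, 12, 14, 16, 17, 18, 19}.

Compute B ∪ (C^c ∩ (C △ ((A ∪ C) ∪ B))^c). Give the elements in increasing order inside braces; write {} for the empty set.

{9, 10, 11, 12}

C^c = {11, 13, 15}
A ∪ C = {5, 6, 7, 8, 9, 10, 11, 12, 13, 14, 15, 16, 17, 18, 19}
(A ∪ C) ∪ B = {5, 6, 7, 8, 9, 10, 11, 12, 13, 14, 15, 16, 17, 18, 19}
C △ ((A ∪ C) ∪ B) = {11, 13, 15}
(C △ ((A ∪ C) ∪ B))^c = {5, 6, 7, 8, 9, 10, 12, 14, 16, 17, 18, 19}
C^c ∩ (C △ ((A ∪ C) ∪ B))^c = {}
B ∪ (C^c ∩ (C △ ((A ∪ C) ∪ B))^c) = {9, 10, 11, 12}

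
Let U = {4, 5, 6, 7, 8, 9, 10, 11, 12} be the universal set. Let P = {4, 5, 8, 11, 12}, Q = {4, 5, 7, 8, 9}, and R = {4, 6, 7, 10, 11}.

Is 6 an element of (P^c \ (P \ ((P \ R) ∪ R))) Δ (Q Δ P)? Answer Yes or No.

Yes

6 ∉ P, so 6 ∈ P^c
6 ∉ P and 6 ∈ R, so 6 ∉ P \ R
6 ∉ (P \ R) and 6 ∈ R, so 6 ∈ (P \ R) ∪ R
6 ∉ P and 6 ∈ ((P \ R) ∪ R), so 6 ∉ P \ ((P \ R) ∪ R)
6 ∈ P^c and 6 ∉ (P \ ((P \ R) ∪ R)), so 6 ∈ P^c \ (P \ ((P \ R) ∪ R))
6 ∉ Q and 6 ∉ P, so 6 ∉ Q Δ P
6 ∈ (P^c \ (P \ ((P \ R) ∪ R))) and 6 ∉ (Q Δ P), so 6 ∈ (P^c \ (P \ ((P \ R) ∪ R))) Δ (Q Δ P)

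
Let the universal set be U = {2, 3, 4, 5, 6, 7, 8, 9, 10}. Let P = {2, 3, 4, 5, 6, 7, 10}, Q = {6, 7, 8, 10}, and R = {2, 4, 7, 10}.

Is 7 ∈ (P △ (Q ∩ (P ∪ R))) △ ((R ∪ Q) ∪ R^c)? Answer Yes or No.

7 ∈ P and 7 ∈ R, so 7 ∈ P ∪ R
7 ∈ Q and 7 ∈ (P ∪ R), so 7 ∈ Q ∩ (P ∪ R)
7 ∈ P and 7 ∈ (Q ∩ (P ∪ R)), so 7 ∉ P △ (Q ∩ (P ∪ R))
7 ∈ R and 7 ∈ Q, so 7 ∈ R ∪ Q
7 ∈ R, so 7 ∉ R^c
7 ∈ (R ∪ Q) and 7 ∉ R^c, so 7 ∈ (R ∪ Q) ∪ R^c
7 ∉ (P △ (Q ∩ (P ∪ R))) and 7 ∈ ((R ∪ Q) ∪ R^c), so 7 ∈ (P △ (Q ∩ (P ∪ R))) △ ((R ∪ Q) ∪ R^c)

Yes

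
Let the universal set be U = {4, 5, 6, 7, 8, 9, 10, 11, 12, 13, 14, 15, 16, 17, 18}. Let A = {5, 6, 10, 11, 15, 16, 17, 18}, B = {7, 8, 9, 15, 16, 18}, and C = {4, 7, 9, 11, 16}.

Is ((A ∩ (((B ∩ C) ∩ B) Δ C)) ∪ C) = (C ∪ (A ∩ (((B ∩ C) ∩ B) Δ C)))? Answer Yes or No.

B ∩ C = {7, 9, 16}
(B ∩ C) ∩ B = {7, 9, 16}
((B ∩ C) ∩ B) Δ C = {4, 11}
A ∩ (((B ∩ C) ∩ B) Δ C) = {11}
(A ∩ (((B ∩ C) ∩ B) Δ C)) ∪ C = {4, 7, 9, 11, 16}
C ∪ (A ∩ (((B ∩ C) ∩ B) Δ C)) = {4, 7, 9, 11, 16}
Both equal {4, 7, 9, 11, 16}, so (A ∩ (((B ∩ C) ∩ B) Δ C)) ∪ C = C ∪ (A ∩ (((B ∩ C) ∩ B) Δ C)).

Yes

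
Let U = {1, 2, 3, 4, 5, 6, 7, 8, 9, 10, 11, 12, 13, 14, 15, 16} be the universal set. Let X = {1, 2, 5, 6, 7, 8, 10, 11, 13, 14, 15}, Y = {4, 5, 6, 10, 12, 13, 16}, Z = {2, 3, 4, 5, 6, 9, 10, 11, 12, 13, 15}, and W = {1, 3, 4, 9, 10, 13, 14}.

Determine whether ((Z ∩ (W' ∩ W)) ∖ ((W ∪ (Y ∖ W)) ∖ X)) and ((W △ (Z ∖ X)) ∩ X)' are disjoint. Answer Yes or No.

Yes

W' = {2, 5, 6, 7, 8, 11, 12, 15, 16}
W' ∩ W = {}
Z ∩ (W' ∩ W) = {}
Y ∖ W = {5, 6, 12, 16}
W ∪ (Y ∖ W) = {1, 3, 4, 5, 6, 9, 10, 12, 13, 14, 16}
(W ∪ (Y ∖ W)) ∖ X = {3, 4, 9, 12, 16}
(Z ∩ (W' ∩ W)) ∖ ((W ∪ (Y ∖ W)) ∖ X) = {}
Z ∖ X = {3, 4, 9, 12}
W △ (Z ∖ X) = {1, 10, 12, 13, 14}
(W △ (Z ∖ X)) ∩ X = {1, 10, 13, 14}
((W △ (Z ∖ X)) ∩ X)' = {2, 3, 4, 5, 6, 7, 8, 9, 11, 12, 15, 16}
{} and {2, 3, 4, 5, 6, 7, 8, 9, 11, 12, 15, 16} share no elements.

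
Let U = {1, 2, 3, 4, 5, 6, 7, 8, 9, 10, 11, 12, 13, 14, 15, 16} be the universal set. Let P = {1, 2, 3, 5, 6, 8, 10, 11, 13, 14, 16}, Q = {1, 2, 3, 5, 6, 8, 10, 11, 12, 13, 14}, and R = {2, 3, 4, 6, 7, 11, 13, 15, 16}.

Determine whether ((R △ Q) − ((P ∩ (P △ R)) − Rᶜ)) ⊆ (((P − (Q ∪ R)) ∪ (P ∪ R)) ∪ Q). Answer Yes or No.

R △ Q = {1, 4, 5, 7, 8, 10, 12, 14, 15, 16}
P △ R = {1, 4, 5, 7, 8, 10, 14, 15}
P ∩ (P △ R) = {1, 5, 8, 10, 14}
Rᶜ = {1, 5, 8, 9, 10, 12, 14}
(P ∩ (P △ R)) − Rᶜ = {}
(R △ Q) − ((P ∩ (P △ R)) − Rᶜ) = {1, 4, 5, 7, 8, 10, 12, 14, 15, 16}
Q ∪ R = {1, 2, 3, 4, 5, 6, 7, 8, 10, 11, 12, 13, 14, 15, 16}
P − (Q ∪ R) = {}
P ∪ R = {1, 2, 3, 4, 5, 6, 7, 8, 10, 11, 13, 14, 15, 16}
(P − (Q ∪ R)) ∪ (P ∪ R) = {1, 2, 3, 4, 5, 6, 7, 8, 10, 11, 13, 14, 15, 16}
((P − (Q ∪ R)) ∪ (P ∪ R)) ∪ Q = {1, 2, 3, 4, 5, 6, 7, 8, 10, 11, 12, 13, 14, 15, 16}
Every element of {1, 4, 5, 7, 8, 10, 12, 14, 15, 16} is in {1, 2, 3, 4, 5, 6, 7, 8, 10, 11, 12, 13, 14, 15, 16}, so (R △ Q) − ((P ∩ (P △ R)) − Rᶜ) ⊆ ((P − (Q ∪ R)) ∪ (P ∪ R)) ∪ Q.

Yes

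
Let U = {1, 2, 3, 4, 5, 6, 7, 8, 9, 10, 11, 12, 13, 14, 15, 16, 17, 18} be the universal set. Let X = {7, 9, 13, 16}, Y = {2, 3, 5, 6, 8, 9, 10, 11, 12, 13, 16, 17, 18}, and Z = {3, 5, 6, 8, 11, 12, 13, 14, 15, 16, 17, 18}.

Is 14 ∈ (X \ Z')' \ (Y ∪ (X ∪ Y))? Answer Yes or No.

14 ∈ Z, so 14 ∉ Z'
14 ∉ X and 14 ∉ Z', so 14 ∉ X \ Z'
14 ∈ (X \ Z')' since 14 ∉ (X \ Z')
14 ∉ X and 14 ∉ Y, so 14 ∉ X ∪ Y
14 ∉ Y and 14 ∉ (X ∪ Y), so 14 ∉ Y ∪ (X ∪ Y)
14 ∈ (X \ Z')' and 14 ∉ (Y ∪ (X ∪ Y)), so 14 ∈ (X \ Z')' \ (Y ∪ (X ∪ Y))

Yes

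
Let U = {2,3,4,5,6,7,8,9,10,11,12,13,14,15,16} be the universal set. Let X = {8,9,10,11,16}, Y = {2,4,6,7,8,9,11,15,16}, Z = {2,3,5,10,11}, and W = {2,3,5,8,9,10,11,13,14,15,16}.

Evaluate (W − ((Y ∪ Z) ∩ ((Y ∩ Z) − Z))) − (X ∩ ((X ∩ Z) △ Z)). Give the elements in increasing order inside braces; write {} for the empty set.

{2,3,5,8,9,10,11,13,14,15,16}

Y ∪ Z = {2,3,4,5,6,7,8,9,10,11,15,16}
Y ∩ Z = {2,11}
(Y ∩ Z) − Z = {}
(Y ∪ Z) ∩ ((Y ∩ Z) − Z) = {}
W − ((Y ∪ Z) ∩ ((Y ∩ Z) − Z)) = {2,3,5,8,9,10,11,13,14,15,16}
X ∩ Z = {10,11}
(X ∩ Z) △ Z = {2,3,5}
X ∩ ((X ∩ Z) △ Z) = {}
(W − ((Y ∪ Z) ∩ ((Y ∩ Z) − Z))) − (X ∩ ((X ∩ Z) △ Z)) = {2,3,5,8,9,10,11,13,14,15,16}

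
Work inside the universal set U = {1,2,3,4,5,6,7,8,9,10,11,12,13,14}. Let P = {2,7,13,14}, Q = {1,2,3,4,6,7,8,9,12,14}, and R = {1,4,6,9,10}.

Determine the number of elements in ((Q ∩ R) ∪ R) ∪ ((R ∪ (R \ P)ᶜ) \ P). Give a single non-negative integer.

Q ∩ R = {1,4,6,9}
(Q ∩ R) ∪ R = {1,4,6,9,10}
R \ P = {1,4,6,9,10}
(R \ P)ᶜ = {2,3,5,7,8,11,12,13,14}
R ∪ (R \ P)ᶜ = {1,2,3,4,5,6,7,8,9,10,11,12,13,14}
(R ∪ (R \ P)ᶜ) \ P = {1,3,4,5,6,8,9,10,11,12}
((Q ∩ R) ∪ R) ∪ ((R ∪ (R \ P)ᶜ) \ P) = {1,3,4,5,6,8,9,10,11,12}
|((Q ∩ R) ∪ R) ∪ ((R ∪ (R \ P)ᶜ) \ P)| = 10

10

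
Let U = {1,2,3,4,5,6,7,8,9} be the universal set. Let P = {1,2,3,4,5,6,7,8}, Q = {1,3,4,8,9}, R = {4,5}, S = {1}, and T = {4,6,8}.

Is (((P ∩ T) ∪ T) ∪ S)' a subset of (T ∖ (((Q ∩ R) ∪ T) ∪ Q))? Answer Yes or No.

P ∩ T = {4,6,8}
(P ∩ T) ∪ T = {4,6,8}
((P ∩ T) ∪ T) ∪ S = {1,4,6,8}
(((P ∩ T) ∪ T) ∪ S)' = {2,3,5,7,9}
Q ∩ R = {4}
(Q ∩ R) ∪ T = {4,6,8}
((Q ∩ R) ∪ T) ∪ Q = {1,3,4,6,8,9}
T ∖ (((Q ∩ R) ∪ T) ∪ Q) = {}
2 ∈ (((P ∩ T) ∪ T) ∪ S)' but 2 ∉ T ∖ (((Q ∩ R) ∪ T) ∪ Q), so the inclusion fails.

No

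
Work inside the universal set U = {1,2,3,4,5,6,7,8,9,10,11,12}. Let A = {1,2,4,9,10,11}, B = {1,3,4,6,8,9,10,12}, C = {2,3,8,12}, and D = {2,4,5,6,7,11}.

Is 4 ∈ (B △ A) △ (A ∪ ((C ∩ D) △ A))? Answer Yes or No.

Yes

4 ∈ B and 4 ∈ A, so 4 ∉ B △ A
4 ∉ C and 4 ∈ D, so 4 ∉ C ∩ D
4 ∉ (C ∩ D) and 4 ∈ A, so 4 ∈ (C ∩ D) △ A
4 ∈ A and 4 ∈ ((C ∩ D) △ A), so 4 ∈ A ∪ ((C ∩ D) △ A)
4 ∉ (B △ A) and 4 ∈ (A ∪ ((C ∩ D) △ A)), so 4 ∈ (B △ A) △ (A ∪ ((C ∩ D) △ A))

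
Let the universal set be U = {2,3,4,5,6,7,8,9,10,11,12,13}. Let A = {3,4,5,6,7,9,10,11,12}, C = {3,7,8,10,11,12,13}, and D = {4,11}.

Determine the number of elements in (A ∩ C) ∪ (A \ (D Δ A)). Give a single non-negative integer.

A ∩ C = {3,7,10,11,12}
D Δ A = {3,5,6,7,9,10,12}
A \ (D Δ A) = {4,11}
(A ∩ C) ∪ (A \ (D Δ A)) = {3,4,7,10,11,12}
|(A ∩ C) ∪ (A \ (D Δ A))| = 6

6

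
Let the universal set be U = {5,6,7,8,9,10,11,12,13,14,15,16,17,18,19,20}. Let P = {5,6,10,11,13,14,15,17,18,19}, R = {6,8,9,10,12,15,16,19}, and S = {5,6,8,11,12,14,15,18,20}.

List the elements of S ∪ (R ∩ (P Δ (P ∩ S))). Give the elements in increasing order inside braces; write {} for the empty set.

{5,6,8,10,11,12,14,15,18,19,20}

P ∩ S = {5,6,11,14,15,18}
P Δ (P ∩ S) = {10,13,17,19}
R ∩ (P Δ (P ∩ S)) = {10,19}
S ∪ (R ∩ (P Δ (P ∩ S))) = {5,6,8,10,11,12,14,15,18,19,20}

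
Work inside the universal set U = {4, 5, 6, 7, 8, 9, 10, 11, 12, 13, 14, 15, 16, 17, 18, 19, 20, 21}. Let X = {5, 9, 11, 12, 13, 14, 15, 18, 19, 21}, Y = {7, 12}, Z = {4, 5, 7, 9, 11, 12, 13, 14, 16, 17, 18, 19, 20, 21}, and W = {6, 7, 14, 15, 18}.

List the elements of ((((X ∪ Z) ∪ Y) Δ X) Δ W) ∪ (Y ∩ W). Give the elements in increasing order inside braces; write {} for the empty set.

X ∪ Z = {4, 5, 7, 9, 11, 12, 13, 14, 15, 16, 17, 18, 19, 20, 21}
(X ∪ Z) ∪ Y = {4, 5, 7, 9, 11, 12, 13, 14, 15, 16, 17, 18, 19, 20, 21}
((X ∪ Z) ∪ Y) Δ X = {4, 7, 16, 17, 20}
(((X ∪ Z) ∪ Y) Δ X) Δ W = {4, 6, 14, 15, 16, 17, 18, 20}
Y ∩ W = {7}
((((X ∪ Z) ∪ Y) Δ X) Δ W) ∪ (Y ∩ W) = {4, 6, 7, 14, 15, 16, 17, 18, 20}

{4, 6, 7, 14, 15, 16, 17, 18, 20}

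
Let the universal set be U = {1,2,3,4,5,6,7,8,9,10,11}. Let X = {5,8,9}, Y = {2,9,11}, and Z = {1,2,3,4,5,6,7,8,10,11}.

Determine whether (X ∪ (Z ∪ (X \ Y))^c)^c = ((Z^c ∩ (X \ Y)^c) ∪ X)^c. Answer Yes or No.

X \ Y = {5,8}
Z ∪ (X \ Y) = {1,2,3,4,5,6,7,8,10,11}
(Z ∪ (X \ Y))^c = {9}
X ∪ (Z ∪ (X \ Y))^c = {5,8,9}
(X ∪ (Z ∪ (X \ Y))^c)^c = {1,2,3,4,6,7,10,11}
Z^c = {9}
(X \ Y)^c = {1,2,3,4,6,7,9,10,11}
Z^c ∩ (X \ Y)^c = {9}
(Z^c ∩ (X \ Y)^c) ∪ X = {5,8,9}
((Z^c ∩ (X \ Y)^c) ∪ X)^c = {1,2,3,4,6,7,10,11}
Both equal {1,2,3,4,6,7,10,11}, so (X ∪ (Z ∪ (X \ Y))^c)^c = ((Z^c ∩ (X \ Y)^c) ∪ X)^c.

Yes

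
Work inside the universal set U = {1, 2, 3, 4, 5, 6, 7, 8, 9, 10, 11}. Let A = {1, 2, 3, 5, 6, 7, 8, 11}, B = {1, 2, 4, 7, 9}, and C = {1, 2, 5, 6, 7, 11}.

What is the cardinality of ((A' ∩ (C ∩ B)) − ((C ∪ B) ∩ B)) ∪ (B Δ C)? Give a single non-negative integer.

5

A' = {4, 9, 10}
C ∩ B = {1, 2, 7}
A' ∩ (C ∩ B) = {}
C ∪ B = {1, 2, 4, 5, 6, 7, 9, 11}
(C ∪ B) ∩ B = {1, 2, 4, 7, 9}
(A' ∩ (C ∩ B)) − ((C ∪ B) ∩ B) = {}
B Δ C = {4, 5, 6, 9, 11}
((A' ∩ (C ∩ B)) − ((C ∪ B) ∩ B)) ∪ (B Δ C) = {4, 5, 6, 9, 11}
|((A' ∩ (C ∩ B)) − ((C ∪ B) ∩ B)) ∪ (B Δ C)| = 5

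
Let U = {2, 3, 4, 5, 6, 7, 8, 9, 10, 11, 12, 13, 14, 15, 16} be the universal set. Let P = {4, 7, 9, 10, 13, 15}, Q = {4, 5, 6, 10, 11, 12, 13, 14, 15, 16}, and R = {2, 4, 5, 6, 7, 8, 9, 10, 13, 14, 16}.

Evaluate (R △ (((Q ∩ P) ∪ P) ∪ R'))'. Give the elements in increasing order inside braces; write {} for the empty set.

Q ∩ P = {4, 10, 13, 15}
(Q ∩ P) ∪ P = {4, 7, 9, 10, 13, 15}
R' = {3, 11, 12, 15}
((Q ∩ P) ∪ P) ∪ R' = {3, 4, 7, 9, 10, 11, 12, 13, 15}
R △ (((Q ∩ P) ∪ P) ∪ R') = {2, 3, 5, 6, 8, 11, 12, 14, 15, 16}
(R △ (((Q ∩ P) ∪ P) ∪ R'))' = {4, 7, 9, 10, 13}

{4, 7, 9, 10, 13}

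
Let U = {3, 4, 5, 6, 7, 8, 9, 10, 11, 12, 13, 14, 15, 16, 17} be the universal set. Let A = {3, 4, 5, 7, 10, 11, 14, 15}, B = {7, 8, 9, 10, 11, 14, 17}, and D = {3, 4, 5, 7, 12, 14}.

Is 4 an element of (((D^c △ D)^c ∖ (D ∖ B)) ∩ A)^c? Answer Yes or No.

4 ∈ D, so 4 ∉ D^c
4 ∉ D^c and 4 ∈ D, so 4 ∈ D^c △ D
4 ∉ (D^c △ D)^c since 4 ∈ (D^c △ D)
4 ∈ D and 4 ∉ B, so 4 ∈ D ∖ B
4 ∉ (D^c △ D)^c and 4 ∈ (D ∖ B), so 4 ∉ (D^c △ D)^c ∖ (D ∖ B)
4 ∉ ((D^c △ D)^c ∖ (D ∖ B)) and 4 ∈ A, so 4 ∉ ((D^c △ D)^c ∖ (D ∖ B)) ∩ A
4 ∈ (((D^c △ D)^c ∖ (D ∖ B)) ∩ A)^c since 4 ∉ (((D^c △ D)^c ∖ (D ∖ B)) ∩ A)

Yes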